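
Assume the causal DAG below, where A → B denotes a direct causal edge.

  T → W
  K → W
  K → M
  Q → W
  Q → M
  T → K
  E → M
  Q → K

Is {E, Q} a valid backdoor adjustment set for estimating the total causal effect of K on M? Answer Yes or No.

Backdoor paths from K to M (paths whose first edge points into K):
  P1: K <- T -> W <- Q -> M
  P2: K <- Q -> M
Condition 1 (no descendant of K in the set): holds — descendants of K are {M, W}; none are in {E, Q}.
Condition 2 (every backdoor path blocked by {E, Q}):
  P1: blocked at collider W (neither it nor any descendant is in the conditioning set).
  P2: blocked at fork node Q ∈ conditioning set.
{E, Q} satisfies the backdoor criterion.

Yes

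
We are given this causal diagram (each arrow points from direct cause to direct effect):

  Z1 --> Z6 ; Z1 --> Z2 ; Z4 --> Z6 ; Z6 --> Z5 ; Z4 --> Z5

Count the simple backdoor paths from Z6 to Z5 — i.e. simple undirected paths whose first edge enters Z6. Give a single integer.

1

A backdoor path from Z6 to Z5 is any simple undirected path whose first edge points into Z6 (i.e. leaves Z6 via a parent).
Parents of Z6: {Z1, Z4}.
Enumerating:
  P1: Z6 <- Z4 -> Z5
That exhausts the simple backdoor paths. Count: 1.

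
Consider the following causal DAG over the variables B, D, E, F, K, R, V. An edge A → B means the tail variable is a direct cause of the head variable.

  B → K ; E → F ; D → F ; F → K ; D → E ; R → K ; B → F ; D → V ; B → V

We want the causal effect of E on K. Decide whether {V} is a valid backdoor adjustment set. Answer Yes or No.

No

Backdoor paths from E to K (paths whose first edge points into E):
  P1: E <- D -> F <- B -> K
  P2: E <- D -> F -> K
  P3: E <- D -> V <- B -> F -> K
  P4: E <- D -> V <- B -> K
Condition 1 (no descendant of E in the set): holds — descendants of E are {F, K}; none are in {V}.
Condition 2 (every backdoor path blocked by {V}):
  P1: blocked at collider F (neither it nor any descendant is in the conditioning set).
  P2: open — no interior node is in the conditioning set.
  P3: open — collider(s) V are conditioned on (or have a conditioned descendant) and no non-collider on the path is in the set.
  P4: open — collider(s) V are conditioned on (or have a conditioned descendant) and no non-collider on the path is in the set.
{V} does not satisfy the backdoor criterion.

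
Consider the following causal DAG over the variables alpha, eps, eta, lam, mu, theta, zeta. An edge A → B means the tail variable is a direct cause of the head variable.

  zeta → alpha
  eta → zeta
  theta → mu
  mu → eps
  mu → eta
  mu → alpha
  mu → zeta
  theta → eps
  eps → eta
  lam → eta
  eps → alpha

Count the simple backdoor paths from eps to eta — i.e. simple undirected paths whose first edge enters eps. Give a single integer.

A backdoor path from eps to eta is any simple undirected path whose first edge points into eps (i.e. leaves eps via a parent).
Parents of eps: {mu, theta}.
Enumerating:
  P1: eps <- theta -> mu -> eta
  P2: eps <- theta -> mu -> zeta <- eta
  P3: eps <- theta -> mu -> alpha <- zeta <- eta
  P4: eps <- mu -> eta
  P5: eps <- mu -> zeta <- eta
  P6: eps <- mu -> alpha <- zeta <- eta
That exhausts the simple backdoor paths. Count: 6.

6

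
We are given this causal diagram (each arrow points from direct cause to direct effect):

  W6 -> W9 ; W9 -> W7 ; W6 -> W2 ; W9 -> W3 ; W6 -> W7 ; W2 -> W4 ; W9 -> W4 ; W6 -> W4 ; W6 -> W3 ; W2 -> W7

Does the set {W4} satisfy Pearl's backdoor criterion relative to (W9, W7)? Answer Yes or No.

No

Backdoor paths from W9 to W7 (paths whose first edge points into W9):
  P1: W9 <- W6 -> W2 -> W7
  P2: W9 <- W6 -> W7
  P3: W9 <- W6 -> W4 <- W2 -> W7
Condition 1 (no descendant of W9 in the set): FAILS — W4 is a descendant of W9.
Condition 2 (every backdoor path blocked by {W4}):
  P1: open — no interior node is in the conditioning set.
  P2: open — no interior node is in the conditioning set.
  P3: open — collider(s) W4 are conditioned on (or have a conditioned descendant) and no non-collider on the path is in the set.
{W4} does not satisfy the backdoor criterion.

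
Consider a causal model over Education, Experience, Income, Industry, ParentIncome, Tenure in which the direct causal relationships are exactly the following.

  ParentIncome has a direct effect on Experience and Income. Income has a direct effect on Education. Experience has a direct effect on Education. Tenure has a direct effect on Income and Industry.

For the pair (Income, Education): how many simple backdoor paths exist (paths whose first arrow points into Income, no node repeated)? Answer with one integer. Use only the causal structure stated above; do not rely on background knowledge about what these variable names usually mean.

A backdoor path from Income to Education is any simple undirected path whose first edge points into Income (i.e. leaves Income via a parent).
Parents of Income: {ParentIncome, Tenure}.
Enumerating:
  P1: Income <- ParentIncome -> Experience -> Education
That exhausts the simple backdoor paths. Count: 1.

1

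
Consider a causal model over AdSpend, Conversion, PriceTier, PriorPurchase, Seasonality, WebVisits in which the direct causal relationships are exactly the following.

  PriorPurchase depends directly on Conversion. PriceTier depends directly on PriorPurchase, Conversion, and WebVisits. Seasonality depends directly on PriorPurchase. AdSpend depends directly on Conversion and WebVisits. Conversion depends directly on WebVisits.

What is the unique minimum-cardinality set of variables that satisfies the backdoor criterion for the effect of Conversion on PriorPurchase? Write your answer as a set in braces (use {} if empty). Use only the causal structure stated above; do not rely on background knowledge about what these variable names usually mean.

{}

Variables eligible for adjustment (non-descendants of Conversion, excluding Conversion and PriorPurchase): {WebVisits}.
Backdoor paths from Conversion to PriorPurchase:
  P1: Conversion <- WebVisits -> PriceTier <- PriorPurchase
Each backdoor path contains an unconditioned collider, so every path is already blocked with the empty conditioning set:
  P1: blocked at collider PriceTier (neither it nor any descendant is in the conditioning set).
The empty set is therefore the unique smallest valid set.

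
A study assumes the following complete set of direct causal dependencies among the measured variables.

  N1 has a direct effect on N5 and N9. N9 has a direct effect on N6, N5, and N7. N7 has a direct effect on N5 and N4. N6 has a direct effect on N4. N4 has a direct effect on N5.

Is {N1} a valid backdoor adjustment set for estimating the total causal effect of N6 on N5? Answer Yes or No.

No

Backdoor paths from N6 to N5 (paths whose first edge points into N6):
  P1: N6 <- N9 <- N1 -> N5
  P2: N6 <- N9 -> N7 -> N4 -> N5
  P3: N6 <- N9 -> N7 -> N5
  P4: N6 <- N9 -> N5
Condition 1 (no descendant of N6 in the set): holds — descendants of N6 are {N4, N5}; none are in {N1}.
Condition 2 (every backdoor path blocked by {N1}):
  P1: blocked at fork node N1 ∈ conditioning set.
  P2: open — no interior node is in the conditioning set.
  P3: open — no interior node is in the conditioning set.
  P4: open — no interior node is in the conditioning set.
{N1} does not satisfy the backdoor criterion.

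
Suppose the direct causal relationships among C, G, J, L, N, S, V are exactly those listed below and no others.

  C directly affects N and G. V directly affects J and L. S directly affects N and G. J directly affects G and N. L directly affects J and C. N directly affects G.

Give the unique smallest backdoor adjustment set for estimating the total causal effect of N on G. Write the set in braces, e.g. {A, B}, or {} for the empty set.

{C, J, S}

Variables eligible for adjustment (non-descendants of N, excluding N and G): {C, J, L, S, V}.
Backdoor paths from N to G:
  P1: N <- C <- L <- V -> J -> G
  P2: N <- C <- L -> J -> G
  P3: N <- C -> G
  P4: N <- J <- V -> L -> C -> G
  P5: N <- J <- L -> C -> G
  P6: N <- J -> G
  P7: N <- S -> G
The empty set is not sufficient: P1 (N <- C <- L <- V -> J -> G) has no collider blocking it and no conditioned non-collider, so it is open.
Try {C, J, S}:
  P1: blocked at chain node C ∈ conditioning set.
  P2: blocked at chain node C ∈ conditioning set.
  P3: blocked at fork node C ∈ conditioning set.
  P4: blocked at chain node J ∈ conditioning set.
  P5: blocked at chain node J ∈ conditioning set.
  P6: blocked at fork node J ∈ conditioning set.
  P7: blocked at fork node S ∈ conditioning set.
{C, J, S} contains no descendant of N and blocks every backdoor path.
Every element of {C, J, S} is needed (dropping C leaves P3 open; dropping J leaves P6 open; dropping S leaves P7 open), so no proper subset is valid.
Among all size-3 subsets of the eligible variables, only {C, J, S} blocks every backdoor path, so it is the unique smallest valid adjustment set.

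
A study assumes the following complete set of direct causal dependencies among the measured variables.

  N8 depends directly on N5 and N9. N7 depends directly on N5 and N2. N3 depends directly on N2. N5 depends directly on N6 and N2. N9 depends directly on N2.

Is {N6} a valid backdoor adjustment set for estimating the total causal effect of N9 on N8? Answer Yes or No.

Backdoor paths from N9 to N8 (paths whose first edge points into N9):
  P1: N9 <- N2 -> N5 -> N8
  P2: N9 <- N2 -> N7 <- N5 -> N8
Condition 1 (no descendant of N9 in the set): holds — descendants of N9 are {N8}; none are in {N6}.
Condition 2 (every backdoor path blocked by {N6}):
  P1: open — no interior node is in the conditioning set.
  P2: blocked at collider N7 (neither it nor any descendant is in the conditioning set).
{N6} does not satisfy the backdoor criterion.

No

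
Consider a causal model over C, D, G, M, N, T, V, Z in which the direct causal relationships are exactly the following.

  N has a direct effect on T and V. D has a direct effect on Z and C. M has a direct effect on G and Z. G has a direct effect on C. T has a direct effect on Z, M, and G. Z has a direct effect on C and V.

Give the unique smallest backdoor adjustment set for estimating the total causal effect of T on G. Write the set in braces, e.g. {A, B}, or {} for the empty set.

{}

Variables eligible for adjustment (non-descendants of T, excluding T and G): {D, N}.
Backdoor paths from T to G:
  P1: T <- N -> V <- Z <- D -> C <- G
  P2: T <- N -> V <- Z <- M -> G
  P3: T <- N -> V <- Z -> C <- G
Each backdoor path contains an unconditioned collider, so every path is already blocked with the empty conditioning set:
  P1: blocked at collider V (neither it nor any descendant is in the conditioning set).
  P2: blocked at collider V (neither it nor any descendant is in the conditioning set).
  P3: blocked at collider V (neither it nor any descendant is in the conditioning set).
The empty set is therefore the unique smallest valid set.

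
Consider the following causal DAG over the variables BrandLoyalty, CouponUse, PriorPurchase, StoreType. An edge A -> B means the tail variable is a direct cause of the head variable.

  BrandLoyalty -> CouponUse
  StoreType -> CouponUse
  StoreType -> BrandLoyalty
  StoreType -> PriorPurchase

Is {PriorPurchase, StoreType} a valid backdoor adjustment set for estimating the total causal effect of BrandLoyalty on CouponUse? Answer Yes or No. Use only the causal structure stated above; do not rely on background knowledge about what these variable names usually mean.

Backdoor paths from BrandLoyalty to CouponUse (paths whose first edge points into BrandLoyalty):
  P1: BrandLoyalty <- StoreType -> CouponUse
Condition 1 (no descendant of BrandLoyalty in the set): holds — descendants of BrandLoyalty are {CouponUse}; none are in {PriorPurchase, StoreType}.
Condition 2 (every backdoor path blocked by {PriorPurchase, StoreType}):
  P1: blocked at fork node StoreType ∈ conditioning set.
{PriorPurchase, StoreType} satisfies the backdoor criterion.

Yes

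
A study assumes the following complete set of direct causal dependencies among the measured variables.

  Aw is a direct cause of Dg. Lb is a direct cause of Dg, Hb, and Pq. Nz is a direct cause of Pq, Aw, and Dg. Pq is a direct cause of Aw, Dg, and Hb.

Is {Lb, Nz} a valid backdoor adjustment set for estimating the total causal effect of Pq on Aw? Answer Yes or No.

Backdoor paths from Pq to Aw (paths whose first edge points into Pq):
  P1: Pq <- Lb -> Dg <- Nz -> Aw
  P2: Pq <- Lb -> Dg <- Aw
  P3: Pq <- Nz -> Aw
  P4: Pq <- Nz -> Dg <- Aw
Condition 1 (no descendant of Pq in the set): holds — descendants of Pq are {Aw, Dg, Hb}; none are in {Lb, Nz}.
Condition 2 (every backdoor path blocked by {Lb, Nz}):
  P1: blocked at fork node Lb ∈ conditioning set.
  P2: blocked at fork node Lb ∈ conditioning set.
  P3: blocked at fork node Nz ∈ conditioning set.
  P4: blocked at fork node Nz ∈ conditioning set.
{Lb, Nz} satisfies the backdoor criterion.

Yes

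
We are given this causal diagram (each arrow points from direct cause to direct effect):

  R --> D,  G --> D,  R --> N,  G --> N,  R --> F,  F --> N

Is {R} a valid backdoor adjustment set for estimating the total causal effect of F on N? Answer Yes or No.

Backdoor paths from F to N (paths whose first edge points into F):
  P1: F <- R -> D <- G -> N
  P2: F <- R -> N
Condition 1 (no descendant of F in the set): holds — descendants of F are {N}; none are in {R}.
Condition 2 (every backdoor path blocked by {R}):
  P1: blocked at fork node R ∈ conditioning set.
  P2: blocked at fork node R ∈ conditioning set.
{R} satisfies the backdoor criterion.

Yes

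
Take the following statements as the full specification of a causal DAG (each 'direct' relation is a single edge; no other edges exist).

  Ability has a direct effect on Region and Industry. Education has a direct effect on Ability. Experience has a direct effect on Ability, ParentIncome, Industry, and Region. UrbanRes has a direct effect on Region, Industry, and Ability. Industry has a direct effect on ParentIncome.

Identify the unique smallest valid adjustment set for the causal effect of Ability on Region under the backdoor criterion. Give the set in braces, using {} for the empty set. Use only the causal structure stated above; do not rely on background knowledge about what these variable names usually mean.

{Experience, UrbanRes}

Variables eligible for adjustment (non-descendants of Ability, excluding Ability and Region): {Education, Experience, UrbanRes}.
Backdoor paths from Ability to Region:
  P1: Ability <- Experience -> Region
  P2: Ability <- Experience -> Industry <- UrbanRes -> Region
  P3: Ability <- Experience -> ParentIncome <- Industry <- UrbanRes -> Region
  P4: Ability <- UrbanRes -> Region
  P5: Ability <- UrbanRes -> Industry <- Experience -> Region
  P6: Ability <- UrbanRes -> Industry -> ParentIncome <- Experience -> Region
The empty set is not sufficient: P1 (Ability <- Experience -> Region) has no collider blocking it and no conditioned non-collider, so it is open.
Try {Experience, UrbanRes}:
  P1: blocked at fork node Experience ∈ conditioning set.
  P2: blocked at fork node Experience ∈ conditioning set.
  P3: blocked at fork node Experience ∈ conditioning set.
  P4: blocked at fork node UrbanRes ∈ conditioning set.
  P5: blocked at fork node UrbanRes ∈ conditioning set.
  P6: blocked at fork node UrbanRes ∈ conditioning set.
{Experience, UrbanRes} contains no descendant of Ability and blocks every backdoor path.
Every element of {Experience, UrbanRes} is needed (dropping Experience leaves P1 open; dropping UrbanRes leaves P4 open), so no proper subset is valid.
Among all size-2 subsets of the eligible variables, only {Experience, UrbanRes} blocks every backdoor path, so it is the unique smallest valid adjustment set.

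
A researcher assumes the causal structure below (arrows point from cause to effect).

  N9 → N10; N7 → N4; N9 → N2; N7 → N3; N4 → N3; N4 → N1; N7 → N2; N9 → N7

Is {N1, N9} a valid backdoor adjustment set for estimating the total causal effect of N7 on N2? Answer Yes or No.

Backdoor paths from N7 to N2 (paths whose first edge points into N7):
  P1: N7 <- N9 -> N2
Condition 1 (no descendant of N7 in the set): FAILS — N1 is a descendant of N7.
Condition 2 (every backdoor path blocked by {N1, N9}):
  P1: blocked at fork node N9 ∈ conditioning set.
{N1, N9} does not satisfy the backdoor criterion.

No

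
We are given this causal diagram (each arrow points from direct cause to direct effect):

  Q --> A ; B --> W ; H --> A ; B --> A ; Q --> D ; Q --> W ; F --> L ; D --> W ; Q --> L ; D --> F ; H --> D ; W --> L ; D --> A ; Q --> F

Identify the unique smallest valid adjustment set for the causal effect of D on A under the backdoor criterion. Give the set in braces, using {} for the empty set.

Variables eligible for adjustment (non-descendants of D, excluding D and A): {B, H, Q}.
Backdoor paths from D to A:
  P1: D <- Q -> F -> L <- W <- B -> A
  P2: D <- Q -> A
  P3: D <- Q -> W <- B -> A
  P4: D <- Q -> L <- W <- B -> A
  P5: D <- H -> A
The empty set is not sufficient: P2 (D <- Q -> A) has no collider blocking it and no conditioned non-collider, so it is open.
Try {H, Q}:
  P1: blocked at fork node Q ∈ conditioning set.
  P2: blocked at fork node Q ∈ conditioning set.
  P3: blocked at fork node Q ∈ conditioning set.
  P4: blocked at fork node Q ∈ conditioning set.
  P5: blocked at fork node H ∈ conditioning set.
{H, Q} contains no descendant of D and blocks every backdoor path.
Every element of {H, Q} is needed (dropping H leaves P5 open; dropping Q leaves P2 open), so no proper subset is valid.
Among all size-2 subsets of the eligible variables, only {H, Q} blocks every backdoor path, so it is the unique smallest valid adjustment set.

{H, Q}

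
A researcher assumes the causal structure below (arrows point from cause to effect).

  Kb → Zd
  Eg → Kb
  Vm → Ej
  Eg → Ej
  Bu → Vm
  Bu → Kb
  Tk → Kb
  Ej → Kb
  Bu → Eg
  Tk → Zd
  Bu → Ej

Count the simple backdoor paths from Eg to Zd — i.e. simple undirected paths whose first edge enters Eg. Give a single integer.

A backdoor path from Eg to Zd is any simple undirected path whose first edge points into Eg (i.e. leaves Eg via a parent).
Parents of Eg: {Bu}.
Enumerating:
  P1: Eg <- Bu -> Vm -> Ej -> Kb <- Tk -> Zd
  P2: Eg <- Bu -> Vm -> Ej -> Kb -> Zd
  P3: Eg <- Bu -> Ej -> Kb <- Tk -> Zd
  P4: Eg <- Bu -> Ej -> Kb -> Zd
  P5: Eg <- Bu -> Kb <- Tk -> Zd
  P6: Eg <- Bu -> Kb -> Zd
That exhausts the simple backdoor paths. Count: 6.

6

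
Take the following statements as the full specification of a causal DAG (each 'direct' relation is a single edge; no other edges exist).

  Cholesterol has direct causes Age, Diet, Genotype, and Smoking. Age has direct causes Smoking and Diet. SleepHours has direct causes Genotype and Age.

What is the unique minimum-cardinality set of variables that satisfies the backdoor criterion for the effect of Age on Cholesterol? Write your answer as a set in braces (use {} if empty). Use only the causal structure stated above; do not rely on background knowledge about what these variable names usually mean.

{Diet, Smoking}

Variables eligible for adjustment (non-descendants of Age, excluding Age and Cholesterol): {Diet, Genotype, Smoking}.
Backdoor paths from Age to Cholesterol:
  P1: Age <- Smoking -> Cholesterol
  P2: Age <- Diet -> Cholesterol
The empty set is not sufficient: P1 (Age <- Smoking -> Cholesterol) has no collider blocking it and no conditioned non-collider, so it is open.
Try {Diet, Smoking}:
  P1: blocked at fork node Smoking ∈ conditioning set.
  P2: blocked at fork node Diet ∈ conditioning set.
{Diet, Smoking} contains no descendant of Age and blocks every backdoor path.
Every element of {Diet, Smoking} is needed (dropping Diet leaves P2 open; dropping Smoking leaves P1 open), so no proper subset is valid.
Among all size-2 subsets of the eligible variables, only {Diet, Smoking} blocks every backdoor path, so it is the unique smallest valid adjustment set.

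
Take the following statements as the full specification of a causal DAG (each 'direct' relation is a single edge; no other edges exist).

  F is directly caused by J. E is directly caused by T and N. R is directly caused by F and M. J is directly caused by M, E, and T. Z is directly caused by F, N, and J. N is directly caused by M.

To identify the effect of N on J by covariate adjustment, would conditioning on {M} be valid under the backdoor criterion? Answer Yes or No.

Backdoor paths from N to J (paths whose first edge points into N):
  P1: N <- M -> J
  P2: N <- M -> R <- F <- J
  P3: N <- M -> R <- F -> Z <- J
Condition 1 (no descendant of N in the set): holds — descendants of N are {E, F, J, R, Z}; none are in {M}.
Condition 2 (every backdoor path blocked by {M}):
  P1: blocked at fork node M ∈ conditioning set.
  P2: blocked at fork node M ∈ conditioning set.
  P3: blocked at fork node M ∈ conditioning set.
{M} satisfies the backdoor criterion.

Yes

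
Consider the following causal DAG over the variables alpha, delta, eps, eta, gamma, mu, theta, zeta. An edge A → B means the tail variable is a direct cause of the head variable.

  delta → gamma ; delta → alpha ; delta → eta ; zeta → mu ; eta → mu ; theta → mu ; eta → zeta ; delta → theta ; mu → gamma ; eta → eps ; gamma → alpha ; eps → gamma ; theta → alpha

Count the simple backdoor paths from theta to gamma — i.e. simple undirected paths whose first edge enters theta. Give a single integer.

A backdoor path from theta to gamma is any simple undirected path whose first edge points into theta (i.e. leaves theta via a parent).
Parents of theta: {delta}.
Enumerating:
  P1: theta <- delta -> eta -> zeta -> mu -> gamma
  P2: theta <- delta -> eta -> mu -> gamma
  P3: theta <- delta -> eta -> eps -> gamma
  P4: theta <- delta -> gamma
  P5: theta <- delta -> alpha <- gamma
That exhausts the simple backdoor paths. Count: 5.

5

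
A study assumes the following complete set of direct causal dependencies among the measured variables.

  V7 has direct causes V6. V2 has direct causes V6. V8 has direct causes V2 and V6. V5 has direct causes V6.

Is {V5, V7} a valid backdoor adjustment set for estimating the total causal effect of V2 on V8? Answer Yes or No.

No

Backdoor paths from V2 to V8 (paths whose first edge points into V2):
  P1: V2 <- V6 -> V8
Condition 1 (no descendant of V2 in the set): holds — descendants of V2 are {V8}; none are in {V5, V7}.
Condition 2 (every backdoor path blocked by {V5, V7}):
  P1: open — no interior node is in the conditioning set.
{V5, V7} does not satisfy the backdoor criterion.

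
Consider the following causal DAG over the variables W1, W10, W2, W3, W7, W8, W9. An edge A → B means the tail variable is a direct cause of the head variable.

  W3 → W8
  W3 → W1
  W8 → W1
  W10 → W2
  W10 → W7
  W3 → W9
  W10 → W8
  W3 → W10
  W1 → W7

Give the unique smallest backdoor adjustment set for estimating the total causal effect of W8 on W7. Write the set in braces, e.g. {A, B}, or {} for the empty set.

Variables eligible for adjustment (non-descendants of W8, excluding W8 and W7): {W10, W2, W3, W9}.
Backdoor paths from W8 to W7:
  P1: W8 <- W3 -> W10 -> W7
  P2: W8 <- W3 -> W1 -> W7
  P3: W8 <- W10 <- W3 -> W1 -> W7
  P4: W8 <- W10 -> W7
The empty set is not sufficient: P1 (W8 <- W3 -> W10 -> W7) has no collider blocking it and no conditioned non-collider, so it is open.
Try {W10, W3}:
  P1: blocked at fork node W3 ∈ conditioning set.
  P2: blocked at fork node W3 ∈ conditioning set.
  P3: blocked at chain node W10 ∈ conditioning set.
  P4: blocked at fork node W10 ∈ conditioning set.
{W10, W3} contains no descendant of W8 and blocks every backdoor path.
Every element of {W10, W3} is needed (dropping W10 leaves P4 open; dropping W3 leaves P2 open), so no proper subset is valid.
Among all size-2 subsets of the eligible variables, only {W10, W3} blocks every backdoor path, so it is the unique smallest valid adjustment set.

{W10, W3}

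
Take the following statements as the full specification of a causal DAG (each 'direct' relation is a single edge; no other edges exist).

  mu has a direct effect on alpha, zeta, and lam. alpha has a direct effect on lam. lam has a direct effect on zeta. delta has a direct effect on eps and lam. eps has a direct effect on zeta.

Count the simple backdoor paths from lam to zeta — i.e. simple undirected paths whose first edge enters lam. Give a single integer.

3

A backdoor path from lam to zeta is any simple undirected path whose first edge points into lam (i.e. leaves lam via a parent).
Parents of lam: {alpha, delta, mu}.
Enumerating:
  P1: lam <- mu -> zeta
  P2: lam <- delta -> eps -> zeta
  P3: lam <- alpha <- mu -> zeta
That exhausts the simple backdoor paths. Count: 3.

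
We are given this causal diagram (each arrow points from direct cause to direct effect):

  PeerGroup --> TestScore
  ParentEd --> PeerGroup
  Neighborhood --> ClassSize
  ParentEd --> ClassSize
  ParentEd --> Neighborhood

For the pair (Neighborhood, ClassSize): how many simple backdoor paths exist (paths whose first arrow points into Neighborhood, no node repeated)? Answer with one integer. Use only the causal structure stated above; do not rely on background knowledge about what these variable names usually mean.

A backdoor path from Neighborhood to ClassSize is any simple undirected path whose first edge points into Neighborhood (i.e. leaves Neighborhood via a parent).
Parents of Neighborhood: {ParentEd}.
Enumerating:
  P1: Neighborhood <- ParentEd -> ClassSize
That exhausts the simple backdoor paths. Count: 1.

1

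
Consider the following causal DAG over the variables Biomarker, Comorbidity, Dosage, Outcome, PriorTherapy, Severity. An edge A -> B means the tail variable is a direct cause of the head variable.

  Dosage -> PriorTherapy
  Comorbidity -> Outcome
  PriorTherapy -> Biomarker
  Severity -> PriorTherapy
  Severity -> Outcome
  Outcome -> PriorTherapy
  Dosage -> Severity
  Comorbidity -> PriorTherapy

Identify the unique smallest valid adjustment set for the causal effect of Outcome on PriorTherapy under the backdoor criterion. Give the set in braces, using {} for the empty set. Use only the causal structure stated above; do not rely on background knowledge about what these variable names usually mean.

Variables eligible for adjustment (non-descendants of Outcome, excluding Outcome and PriorTherapy): {Comorbidity, Dosage, Severity}.
Backdoor paths from Outcome to PriorTherapy:
  P1: Outcome <- Comorbidity -> PriorTherapy
  P2: Outcome <- Severity <- Dosage -> PriorTherapy
  P3: Outcome <- Severity -> PriorTherapy
The empty set is not sufficient: P1 (Outcome <- Comorbidity -> PriorTherapy) has no collider blocking it and no conditioned non-collider, so it is open.
Try {Comorbidity, Severity}:
  P1: blocked at fork node Comorbidity ∈ conditioning set.
  P2: blocked at chain node Severity ∈ conditioning set.
  P3: blocked at fork node Severity ∈ conditioning set.
{Comorbidity, Severity} contains no descendant of Outcome and blocks every backdoor path.
Every element of {Comorbidity, Severity} is needed (dropping Comorbidity leaves P1 open; dropping Severity leaves P2 open), so no proper subset is valid.
Among all size-2 subsets of the eligible variables, only {Comorbidity, Severity} blocks every backdoor path, so it is the unique smallest valid adjustment set.

{Comorbidity, Severity}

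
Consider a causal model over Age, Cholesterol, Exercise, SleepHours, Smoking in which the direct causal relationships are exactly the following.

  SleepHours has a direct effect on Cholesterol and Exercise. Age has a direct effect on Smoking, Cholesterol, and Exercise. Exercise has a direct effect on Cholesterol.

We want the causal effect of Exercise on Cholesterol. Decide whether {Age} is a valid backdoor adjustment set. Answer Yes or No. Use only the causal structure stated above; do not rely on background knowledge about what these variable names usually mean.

No

Backdoor paths from Exercise to Cholesterol (paths whose first edge points into Exercise):
  P1: Exercise <- SleepHours -> Cholesterol
  P2: Exercise <- Age -> Cholesterol
Condition 1 (no descendant of Exercise in the set): holds — descendants of Exercise are {Cholesterol}; none are in {Age}.
Condition 2 (every backdoor path blocked by {Age}):
  P1: open — no interior node is in the conditioning set.
  P2: blocked at fork node Age ∈ conditioning set.
{Age} does not satisfy the backdoor criterion.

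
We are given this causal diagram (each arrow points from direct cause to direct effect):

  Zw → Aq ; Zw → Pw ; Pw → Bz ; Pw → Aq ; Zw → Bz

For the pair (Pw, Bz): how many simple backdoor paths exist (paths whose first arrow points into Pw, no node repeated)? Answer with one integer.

1

A backdoor path from Pw to Bz is any simple undirected path whose first edge points into Pw (i.e. leaves Pw via a parent).
Parents of Pw: {Zw}.
Enumerating:
  P1: Pw <- Zw -> Bz
That exhausts the simple backdoor paths. Count: 1.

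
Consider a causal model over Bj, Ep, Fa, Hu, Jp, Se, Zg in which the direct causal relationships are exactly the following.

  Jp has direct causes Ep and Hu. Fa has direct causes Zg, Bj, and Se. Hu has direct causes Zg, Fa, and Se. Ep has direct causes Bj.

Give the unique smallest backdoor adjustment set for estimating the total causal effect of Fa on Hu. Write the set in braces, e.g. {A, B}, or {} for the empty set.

{Se, Zg}

Variables eligible for adjustment (non-descendants of Fa, excluding Fa and Hu): {Bj, Ep, Se, Zg}.
Backdoor paths from Fa to Hu:
  P1: Fa <- Se -> Hu
  P2: Fa <- Zg -> Hu
  P3: Fa <- Bj -> Ep -> Jp <- Hu
The empty set is not sufficient: P1 (Fa <- Se -> Hu) has no collider blocking it and no conditioned non-collider, so it is open.
Try {Se, Zg}:
  P1: blocked at fork node Se ∈ conditioning set.
  P2: blocked at fork node Zg ∈ conditioning set.
  P3: blocked at collider Jp (neither it nor any descendant is in the conditioning set).
{Se, Zg} contains no descendant of Fa and blocks every backdoor path.
Every element of {Se, Zg} is needed (dropping Se leaves P1 open; dropping Zg leaves P2 open), so no proper subset is valid.
Among all size-2 subsets of the eligible variables, only {Se, Zg} blocks every backdoor path, so it is the unique smallest valid adjustment set.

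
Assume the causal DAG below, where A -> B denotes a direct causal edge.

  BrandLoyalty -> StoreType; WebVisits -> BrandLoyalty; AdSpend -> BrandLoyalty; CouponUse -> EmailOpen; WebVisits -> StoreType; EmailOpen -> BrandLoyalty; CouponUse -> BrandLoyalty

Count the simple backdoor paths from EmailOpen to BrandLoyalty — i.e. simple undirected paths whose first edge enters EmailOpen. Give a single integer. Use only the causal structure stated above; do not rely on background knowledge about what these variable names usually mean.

A backdoor path from EmailOpen to BrandLoyalty is any simple undirected path whose first edge points into EmailOpen (i.e. leaves EmailOpen via a parent).
Parents of EmailOpen: {CouponUse}.
Enumerating:
  P1: EmailOpen <- CouponUse -> BrandLoyalty
That exhausts the simple backdoor paths. Count: 1.

1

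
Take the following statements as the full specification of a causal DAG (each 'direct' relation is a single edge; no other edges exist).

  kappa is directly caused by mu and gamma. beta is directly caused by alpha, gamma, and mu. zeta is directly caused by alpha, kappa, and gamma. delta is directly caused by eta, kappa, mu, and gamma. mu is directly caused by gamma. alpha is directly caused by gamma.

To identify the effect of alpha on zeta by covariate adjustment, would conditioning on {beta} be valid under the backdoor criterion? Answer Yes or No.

Backdoor paths from alpha to zeta (paths whose first edge points into alpha):
  P1: alpha <- gamma -> mu -> kappa -> zeta
  P2: alpha <- gamma -> mu -> delta <- kappa -> zeta
  P3: alpha <- gamma -> kappa -> zeta
  P4: alpha <- gamma -> beta <- mu -> kappa -> zeta
  P5: alpha <- gamma -> beta <- mu -> delta <- kappa -> zeta
  P6: alpha <- gamma -> delta <- mu -> kappa -> zeta
  P7: alpha <- gamma -> delta <- kappa -> zeta
  P8: alpha <- gamma -> zeta
Condition 1 (no descendant of alpha in the set): FAILS — beta is a descendant of alpha.
Condition 2 (every backdoor path blocked by {beta}):
  P1: open — no interior node is in the conditioning set.
  P2: blocked at collider delta (neither it nor any descendant is in the conditioning set).
  P3: open — no interior node is in the conditioning set.
  P4: open — collider(s) beta are conditioned on (or have a conditioned descendant) and no non-collider on the path is in the set.
  P5: blocked at collider delta (neither it nor any descendant is in the conditioning set).
  P6: blocked at collider delta (neither it nor any descendant is in the conditioning set).
  P7: blocked at collider delta (neither it nor any descendant is in the conditioning set).
  P8: open — no interior node is in the conditioning set.
{beta} does not satisfy the backdoor criterion.

No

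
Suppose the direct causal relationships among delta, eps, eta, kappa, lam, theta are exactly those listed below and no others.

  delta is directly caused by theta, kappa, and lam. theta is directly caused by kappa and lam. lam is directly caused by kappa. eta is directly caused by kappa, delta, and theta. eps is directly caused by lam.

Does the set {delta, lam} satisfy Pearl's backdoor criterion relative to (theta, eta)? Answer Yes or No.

No

Backdoor paths from theta to eta (paths whose first edge points into theta):
  P1: theta <- kappa -> lam -> delta -> eta
  P2: theta <- kappa -> delta -> eta
  P3: theta <- kappa -> eta
  P4: theta <- lam <- kappa -> delta -> eta
  P5: theta <- lam <- kappa -> eta
  P6: theta <- lam -> delta <- kappa -> eta
  P7: theta <- lam -> delta -> eta
Condition 1 (no descendant of theta in the set): FAILS — delta is a descendant of theta.
Condition 2 (every backdoor path blocked by {delta, lam}):
  P1: blocked at chain node lam ∈ conditioning set.
  P2: blocked at chain node delta ∈ conditioning set.
  P3: open — no interior node is in the conditioning set.
  P4: blocked at chain node lam ∈ conditioning set.
  P5: blocked at chain node lam ∈ conditioning set.
  P6: blocked at fork node lam ∈ conditioning set.
  P7: blocked at fork node lam ∈ conditioning set.
{delta, lam} does not satisfy the backdoor criterion.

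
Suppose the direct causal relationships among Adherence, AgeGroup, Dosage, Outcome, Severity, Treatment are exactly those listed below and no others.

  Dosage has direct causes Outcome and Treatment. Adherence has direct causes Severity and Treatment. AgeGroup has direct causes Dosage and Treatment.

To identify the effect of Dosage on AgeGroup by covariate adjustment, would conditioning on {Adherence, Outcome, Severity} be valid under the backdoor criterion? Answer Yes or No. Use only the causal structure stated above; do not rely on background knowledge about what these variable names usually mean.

Backdoor paths from Dosage to AgeGroup (paths whose first edge points into Dosage):
  P1: Dosage <- Treatment -> AgeGroup
Condition 1 (no descendant of Dosage in the set): holds — descendants of Dosage are {AgeGroup}; none are in {Adherence, Outcome, Severity}.
Condition 2 (every backdoor path blocked by {Adherence, Outcome, Severity}):
  P1: open — no interior node is in the conditioning set.
{Adherence, Outcome, Severity} does not satisfy the backdoor criterion.

No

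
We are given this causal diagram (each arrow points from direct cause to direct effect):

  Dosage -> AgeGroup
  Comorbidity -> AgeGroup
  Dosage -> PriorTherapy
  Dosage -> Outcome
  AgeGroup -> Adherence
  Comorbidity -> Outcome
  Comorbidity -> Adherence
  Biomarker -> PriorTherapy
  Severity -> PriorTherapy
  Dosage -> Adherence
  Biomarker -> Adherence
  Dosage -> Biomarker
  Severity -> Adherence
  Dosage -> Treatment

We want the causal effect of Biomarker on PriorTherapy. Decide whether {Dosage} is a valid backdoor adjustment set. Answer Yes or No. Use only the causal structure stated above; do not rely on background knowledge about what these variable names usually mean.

Yes

Backdoor paths from Biomarker to PriorTherapy (paths whose first edge points into Biomarker):
  P1: Biomarker <- Dosage -> AgeGroup <- Comorbidity -> Adherence <- Severity -> PriorTherapy
  P2: Biomarker <- Dosage -> AgeGroup -> Adherence <- Severity -> PriorTherapy
  P3: Biomarker <- Dosage -> Adherence <- Severity -> PriorTherapy
  P4: Biomarker <- Dosage -> PriorTherapy
  P5: Biomarker <- Dosage -> Outcome <- Comorbidity -> AgeGroup -> Adherence <- Severity -> PriorTherapy
  P6: Biomarker <- Dosage -> Outcome <- Comorbidity -> Adherence <- Severity -> PriorTherapy
Condition 1 (no descendant of Biomarker in the set): holds — descendants of Biomarker are {Adherence, PriorTherapy}; none are in {Dosage}.
Condition 2 (every backdoor path blocked by {Dosage}):
  P1: blocked at fork node Dosage ∈ conditioning set.
  P2: blocked at fork node Dosage ∈ conditioning set.
  P3: blocked at fork node Dosage ∈ conditioning set.
  P4: blocked at fork node Dosage ∈ conditioning set.
  P5: blocked at fork node Dosage ∈ conditioning set.
  P6: blocked at fork node Dosage ∈ conditioning set.
{Dosage} satisfies the backdoor criterion.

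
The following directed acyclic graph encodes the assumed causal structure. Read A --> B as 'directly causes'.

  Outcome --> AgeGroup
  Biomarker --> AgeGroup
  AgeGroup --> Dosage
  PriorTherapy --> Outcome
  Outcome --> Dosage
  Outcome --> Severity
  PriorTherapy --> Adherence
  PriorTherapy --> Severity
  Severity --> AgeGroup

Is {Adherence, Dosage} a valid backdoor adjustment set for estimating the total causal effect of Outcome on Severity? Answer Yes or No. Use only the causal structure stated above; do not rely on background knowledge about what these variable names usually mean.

Backdoor paths from Outcome to Severity (paths whose first edge points into Outcome):
  P1: Outcome <- PriorTherapy -> Severity
Condition 1 (no descendant of Outcome in the set): FAILS — Dosage is a descendant of Outcome.
Condition 2 (every backdoor path blocked by {Adherence, Dosage}):
  P1: open — no interior node is in the conditioning set.
{Adherence, Dosage} does not satisfy the backdoor criterion.

No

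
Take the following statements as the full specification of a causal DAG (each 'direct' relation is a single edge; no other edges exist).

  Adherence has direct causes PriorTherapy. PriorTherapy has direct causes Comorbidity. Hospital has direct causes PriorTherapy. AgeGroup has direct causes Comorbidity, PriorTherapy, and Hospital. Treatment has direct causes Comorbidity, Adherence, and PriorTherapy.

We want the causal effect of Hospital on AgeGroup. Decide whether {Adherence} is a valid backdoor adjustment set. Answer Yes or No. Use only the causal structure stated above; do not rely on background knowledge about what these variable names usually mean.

Backdoor paths from Hospital to AgeGroup (paths whose first edge points into Hospital):
  P1: Hospital <- PriorTherapy <- Comorbidity -> AgeGroup
  P2: Hospital <- PriorTherapy -> Adherence -> Treatment <- Comorbidity -> AgeGroup
  P3: Hospital <- PriorTherapy -> Treatment <- Comorbidity -> AgeGroup
  P4: Hospital <- PriorTherapy -> AgeGroup
Condition 1 (no descendant of Hospital in the set): holds — descendants of Hospital are {AgeGroup}; none are in {Adherence}.
Condition 2 (every backdoor path blocked by {Adherence}):
  P1: open — no interior node is in the conditioning set.
  P2: blocked at chain node Adherence ∈ conditioning set.
  P3: blocked at collider Treatment (neither it nor any descendant is in the conditioning set).
  P4: open — no interior node is in the conditioning set.
{Adherence} does not satisfy the backdoor criterion.

No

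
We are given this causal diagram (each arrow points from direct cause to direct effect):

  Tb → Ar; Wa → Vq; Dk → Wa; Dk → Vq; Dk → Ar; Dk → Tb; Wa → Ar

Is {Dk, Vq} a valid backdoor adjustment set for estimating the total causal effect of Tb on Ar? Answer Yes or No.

Yes

Backdoor paths from Tb to Ar (paths whose first edge points into Tb):
  P1: Tb <- Dk -> Wa -> Ar
  P2: Tb <- Dk -> Vq <- Wa -> Ar
  P3: Tb <- Dk -> Ar
Condition 1 (no descendant of Tb in the set): holds — descendants of Tb are {Ar}; none are in {Dk, Vq}.
Condition 2 (every backdoor path blocked by {Dk, Vq}):
  P1: blocked at fork node Dk ∈ conditioning set.
  P2: blocked at fork node Dk ∈ conditioning set.
  P3: blocked at fork node Dk ∈ conditioning set.
{Dk, Vq} satisfies the backdoor criterion.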